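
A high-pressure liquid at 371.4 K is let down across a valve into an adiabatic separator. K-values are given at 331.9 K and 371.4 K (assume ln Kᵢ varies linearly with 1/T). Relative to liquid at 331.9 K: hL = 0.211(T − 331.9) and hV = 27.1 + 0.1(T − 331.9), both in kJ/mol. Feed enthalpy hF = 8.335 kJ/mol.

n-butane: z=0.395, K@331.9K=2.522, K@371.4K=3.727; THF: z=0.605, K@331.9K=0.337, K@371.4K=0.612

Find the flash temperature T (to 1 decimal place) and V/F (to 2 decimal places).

T = 337.7 K, V/F = 0.27

Adiabatic flash: solve Rachford–Rice at each trial T, then check hF = ψ·hV(T) + (1−ψ)·hL(T).
  T = 331.9 K: K = (2.522, 0.337), RR gives ψ = 0.198, H_out = 5.373 kJ/mol
  T = 371.4 K: K = (3.727, 0.612), RR gives ψ = 0.796, H_out = 26.420 kJ/mol
  T = 351.6 K: K = (3.098, 0.461), RR gives ψ = 0.445, H_out = 15.246 kJ/mol
  T = 341.8 K: K = (2.805, 0.396), RR gives ψ = 0.319, H_out = 10.391 kJ/mol
  T = 336.9 K: K = (2.663, 0.366), RR gives ψ = 0.260, H_out = 7.945 kJ/mol
  T = 339.4 K: K = (2.735, 0.381), RR gives ψ = 0.290, H_out = 9.199 kJ/mol
  T = 338.1 K: K = (2.698, 0.374), RR gives ψ = 0.274, H_out = 8.549 kJ/mol
Linear interpolation between T = 336.9 (H_out = 7.945) and T = 338.1 (H_out = 8.549) on hF = 8.335 gives T ≈ 337.7 K, at which ψ = 0.27.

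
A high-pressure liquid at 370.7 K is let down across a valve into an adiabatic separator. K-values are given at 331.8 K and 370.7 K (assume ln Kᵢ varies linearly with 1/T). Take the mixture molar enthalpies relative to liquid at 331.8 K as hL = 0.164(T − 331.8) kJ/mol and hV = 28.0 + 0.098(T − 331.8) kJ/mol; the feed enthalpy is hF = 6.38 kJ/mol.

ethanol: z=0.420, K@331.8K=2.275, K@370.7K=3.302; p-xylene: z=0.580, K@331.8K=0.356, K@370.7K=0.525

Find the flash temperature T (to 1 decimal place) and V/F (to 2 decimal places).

T = 333.5 K, V/F = 0.22

Adiabatic flash: solve Rachford–Rice at each trial T, then check hF = ψ·hV(T) + (1−ψ)·hL(T).
  T = 331.8 K: K = (2.275, 0.356), RR gives ψ = 0.197, H_out = 5.524 kJ/mol
  T = 370.7 K: K = (3.302, 0.525), RR gives ψ = 0.632, H_out = 22.460 kJ/mol
  T = 351.2 K: K = (2.768, 0.437), RR gives ψ = 0.418, H_out = 14.341 kJ/mol
  T = 341.5 K: K = (2.516, 0.395), RR gives ψ = 0.312, H_out = 10.134 kJ/mol
  T = 336.6 K: K = (2.393, 0.375), RR gives ψ = 0.256, H_out = 7.874 kJ/mol
  T = 334.2 K: K = (2.334, 0.366), RR gives ψ = 0.227, H_out = 6.718 kJ/mol
Linear interpolation between T = 331.8 (H_out = 5.524) and T = 334.2 (H_out = 6.718) on hF = 6.38 gives T ≈ 333.5 K, at which ψ = 0.22.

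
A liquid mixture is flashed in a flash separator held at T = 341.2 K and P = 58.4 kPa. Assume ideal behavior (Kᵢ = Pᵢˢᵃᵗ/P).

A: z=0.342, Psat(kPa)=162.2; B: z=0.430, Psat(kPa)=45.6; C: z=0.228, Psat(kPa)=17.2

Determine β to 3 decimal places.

Raoult's law: Kᵢ = Pᵢˢᵃᵗ/P = Pᵢˢᵃᵗ/58.4.
  K_A = 162.2/58.4 = 2.77740, K_B = 45.6/58.4 = 0.78082, K_C = 17.2/58.4 = 0.29452
Iterate (Newton) starting at β = 0.45:
  β = 0.450: g = -0.0025, g' = -0.603 → β = 0.446
Converged at β = 0.446.

β = 0.446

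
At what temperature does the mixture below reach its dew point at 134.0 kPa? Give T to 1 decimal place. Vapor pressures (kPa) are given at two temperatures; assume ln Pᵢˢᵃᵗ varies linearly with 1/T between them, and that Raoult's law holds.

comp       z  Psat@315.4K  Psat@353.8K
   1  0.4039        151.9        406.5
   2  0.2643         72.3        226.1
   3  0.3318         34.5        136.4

Dew-point temperature: Σzᵢ·P/Pᵢˢᵃᵗ(T) = 1. Interpolate ln Pᵢˢᵃᵗ = aᵢ + bᵢ/T.
  T = 315.4 K: ΣzᵢP/Pᵢˢᵃᵗ = 2.1349
  T = 353.8 K: ΣzᵢP/Pᵢˢᵃᵗ = 0.6157
  T = 334.6 K: ΣzᵢP/Pᵢˢᵃᵗ = 1.1029
  T = 344.2 K: ΣzᵢP/Pᵢˢᵃᵗ = 0.8168
  T = 339.4 K: ΣzᵢP/Pᵢˢᵃᵗ = 0.9470
  T = 337.0 K: ΣzᵢP/Pᵢˢᵃᵗ = 1.0214
Interpolating between 337.0 K and 339.4 K gives T ≈ 337.7 K.

T = 337.7 K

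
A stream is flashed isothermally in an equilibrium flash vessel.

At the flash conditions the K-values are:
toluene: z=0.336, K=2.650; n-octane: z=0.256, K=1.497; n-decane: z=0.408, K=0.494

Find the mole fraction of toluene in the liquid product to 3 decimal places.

x_toluene = 0.148

Newton iteration, β⁰ = 0.44:
  β = 0.440: g = 0.1600, g' = -0.523 → β = 0.746
  β = 0.746: g = 0.0096, g' = -0.487 → β = 0.766
Converged at β = 0.766.
Compositions from xᵢ = zᵢ/(1+β(Kᵢ−1)), yᵢ = Kᵢxᵢ:
  toluene: x = 0.148, y = 0.393
  n-octane: x = 0.185, y = 0.278
  n-decane: x = 0.666, y = 0.329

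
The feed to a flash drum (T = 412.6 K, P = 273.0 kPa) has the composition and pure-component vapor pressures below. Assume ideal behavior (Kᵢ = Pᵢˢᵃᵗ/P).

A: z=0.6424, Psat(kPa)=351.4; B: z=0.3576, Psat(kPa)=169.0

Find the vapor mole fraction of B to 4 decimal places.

Raoult's law: Kᵢ = Pᵢˢᵃᵗ/P = Pᵢˢᵃᵗ/273.0.
  K_A = 351.4/273.0 = 1.287179, K_B = 169.0/273.0 = 0.619048
Material balance + equilibrium reduce to Σ zᵢ(Kᵢ−1)/(1+V/F(Kᵢ−1)) = 0.
g(0) = ΣzᵢKᵢ − 1 = 0.0483 and g(1) = 1 − Σzᵢ/Kᵢ = -0.0767, so a root lies in (0, 1).
Binary case is linear: z₁(K₁−1)(1+V/F(K₂−1)) + z₂(K₂−1)(1+V/F(K₁−1)) = 0
⇒ V/F = [z₁(K₁−1)+z₂(K₂−1)] / [−(K₁−1)(K₂−1)] = 0.04826/0.10940 = 0.4411
Compositions from xᵢ = zᵢ/(1+V/F(Kᵢ−1)), yᵢ = Kᵢxᵢ:
  A: x = 0.5702, y = 0.7339
  B: x = 0.4298, y = 0.2661

y_B = 0.2661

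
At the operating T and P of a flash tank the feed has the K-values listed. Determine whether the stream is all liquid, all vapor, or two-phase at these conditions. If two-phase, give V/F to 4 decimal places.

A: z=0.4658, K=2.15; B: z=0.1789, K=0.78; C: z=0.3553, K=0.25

ΣzᵢKᵢ = 1.2298; Σzᵢ/Kᵢ = 1.8672.
Both exceed 1, so a two-phase solution exists.
Rachford–Rice: g(ψ) = Σ zᵢ(Kᵢ−1)/(1+ψ(Kᵢ−1)) = 0.
Iterate (Newton) starting at ψ = 0.46:
  ψ = 0.4600: g = -0.10028, g' = -0.7401 → ψ = 0.3245
  ψ = 0.3245: g = -0.00447, g' = -0.6858 → ψ = 0.3180
Converged at ψ = 0.3180.

two-phase, V/F = 0.3180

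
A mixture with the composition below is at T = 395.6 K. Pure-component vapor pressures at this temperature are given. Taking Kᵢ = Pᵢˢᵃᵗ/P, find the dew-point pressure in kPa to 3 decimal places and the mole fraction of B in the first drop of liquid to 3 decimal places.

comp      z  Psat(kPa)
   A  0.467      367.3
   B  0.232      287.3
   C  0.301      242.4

Pdew = 301.141 kPa, x_B = 0.243

At the dew point ψ → 1, so Σzᵢ/Kᵢ = 1 with Kᵢ = Pᵢˢᵃᵗ/P ⇒ 1/P = Σzᵢ/Pᵢˢᵃᵗ.
1/P = 0.467/367.3 + 0.232/287.3 + 0.301/242.4 = 0.003321 ⇒ P = 301.141 kPa
xᵢ = zᵢP/Pᵢˢᵃᵗ ⇒ x_B = 0.232·301.141/287.3 = 0.243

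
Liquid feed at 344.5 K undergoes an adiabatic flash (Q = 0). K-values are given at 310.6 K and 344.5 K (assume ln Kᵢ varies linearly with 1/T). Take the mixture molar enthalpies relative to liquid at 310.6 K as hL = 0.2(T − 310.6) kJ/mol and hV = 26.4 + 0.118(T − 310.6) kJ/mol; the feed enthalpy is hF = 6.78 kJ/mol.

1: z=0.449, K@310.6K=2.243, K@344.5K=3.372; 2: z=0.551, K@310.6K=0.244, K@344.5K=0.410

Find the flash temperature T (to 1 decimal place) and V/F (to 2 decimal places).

T = 315.9 K, V/F = 0.22

Adiabatic flash: solve Rachford–Rice at each trial T, then check hF = ψ·hV(T) + (1−ψ)·hL(T).
  T = 310.6 K: K = (2.243, 0.244), RR gives ψ = 0.151, H_out = 3.977 kJ/mol
  T = 344.5 K: K = (3.372, 0.410), RR gives ψ = 0.529, H_out = 19.269 kJ/mol
  T = 327.6 K: K = (2.781, 0.321), RR gives ψ = 0.352, H_out = 12.195 kJ/mol
  T = 319.1 K: K = (2.505, 0.281), RR gives ψ = 0.258, H_out = 8.335 kJ/mol
  T = 314.9 K: K = (2.374, 0.262), RR gives ψ = 0.207, H_out = 6.263 kJ/mol
  T = 317.0 K: K = (2.439, 0.271), RR gives ψ = 0.233, H_out = 7.316 kJ/mol
Linear interpolation between T = 314.9 (H_out = 6.263) and T = 317.0 (H_out = 7.316) on hF = 6.78 gives T ≈ 315.9 K, at which ψ = 0.22.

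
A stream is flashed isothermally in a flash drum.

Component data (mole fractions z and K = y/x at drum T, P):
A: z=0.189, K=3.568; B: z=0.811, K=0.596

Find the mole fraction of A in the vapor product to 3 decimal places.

Material balance + equilibrium reduce to Σ zᵢ(Kᵢ−1)/(1+ψ(Kᵢ−1)) = 0.
Check two-phase: ΣzᵢKᵢ = 1.158 > 1 and Σzᵢ/Kᵢ = 1.414 > 1, so g(0) = 0.158 > 0 and g(1) = -0.414 < 0.
Binary case is linear: z₁(K₁−1)(1+ψ(K₂−1)) + z₂(K₂−1)(1+ψ(K₁−1)) = 0
⇒ ψ = [z₁(K₁−1)+z₂(K₂−1)] / [−(K₁−1)(K₂−1)] = 0.1577/1.0375 = 0.152
Compositions from xᵢ = zᵢ/(1+ψ(Kᵢ−1)), yᵢ = Kᵢxᵢ:
  A: x = 0.136, y = 0.485
  B: x = 0.864, y = 0.515

y_A = 0.485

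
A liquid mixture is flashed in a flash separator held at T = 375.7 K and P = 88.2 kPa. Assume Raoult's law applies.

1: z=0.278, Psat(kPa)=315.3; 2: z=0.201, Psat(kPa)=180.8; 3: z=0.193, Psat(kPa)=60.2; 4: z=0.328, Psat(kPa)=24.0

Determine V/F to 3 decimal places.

V/F = 0.503

Raoult's law: Kᵢ = Pᵢˢᵃᵗ/P = Pᵢˢᵃᵗ/88.2.
  K_1 = 315.3/88.2 = 3.57483, K_2 = 180.8/88.2 = 2.04989, K_3 = 60.2/88.2 = 0.68254, K_4 = 24.0/88.2 = 0.27211
Material balance + equilibrium reduce to Σ zᵢ(Kᵢ−1)/(1+V/F(Kᵢ−1)) = 0.
Check two-phase: ΣzᵢKᵢ = 1.627 > 1 and Σzᵢ/Kᵢ = 1.664 > 1, so g(0) = 0.627 > 0 and g(1) = -0.664 < 0.
Iterate (Newton) starting at V/F = 0.5:
  V/F = 0.500: g = 0.0031, g' = -0.905 → V/F = 0.503
Converged at V/F = 0.503.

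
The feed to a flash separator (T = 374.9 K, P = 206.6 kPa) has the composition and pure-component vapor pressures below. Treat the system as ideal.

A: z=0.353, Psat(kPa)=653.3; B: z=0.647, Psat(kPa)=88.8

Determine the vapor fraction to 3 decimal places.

ψ = 0.320

Raoult's law: Kᵢ = Pᵢˢᵃᵗ/P = Pᵢˢᵃᵗ/206.6.
  K_A = 653.3/206.6 = 3.16215, K_B = 88.8/206.6 = 0.42982
Material balance + equilibrium reduce to Σ zᵢ(Kᵢ−1)/(1+ψ(Kᵢ−1)) = 0.
Check two-phase: ΣzᵢKᵢ = 1.394 > 1 and Σzᵢ/Kᵢ = 1.617 > 1, so g(0) = 0.394 > 0 and g(1) = -0.617 < 0.
Binary case is linear: z₁(K₁−1)(1+ψ(K₂−1)) + z₂(K₂−1)(1+ψ(K₁−1)) = 0
⇒ ψ = [z₁(K₁−1)+z₂(K₂−1)] / [−(K₁−1)(K₂−1)] = 0.3943/1.2328 = 0.320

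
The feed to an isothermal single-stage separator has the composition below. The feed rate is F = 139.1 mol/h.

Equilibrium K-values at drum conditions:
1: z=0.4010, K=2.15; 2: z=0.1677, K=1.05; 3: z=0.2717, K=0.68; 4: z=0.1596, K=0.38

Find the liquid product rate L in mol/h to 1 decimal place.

L = 49.9 mol/h

Iterate (Newton) starting at β = 0.59:
  β = 0.5900: g = 0.01968, g' = -0.3834 → β = 0.6413
  β = 0.6413: g = -0.00013, g' = -0.3892 → β = 0.6410
Converged at β = 0.6410.
Then V = β·F = 0.6410·139.1 = 89.2 mol/h and L = F − V = 49.9 mol/h.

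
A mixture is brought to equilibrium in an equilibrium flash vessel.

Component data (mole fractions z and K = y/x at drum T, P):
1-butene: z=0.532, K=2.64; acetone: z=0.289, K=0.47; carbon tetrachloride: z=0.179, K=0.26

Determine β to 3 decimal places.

Rachford–Rice: g(β) = Σ zᵢ(Kᵢ−1)/(1+β(Kᵢ−1)) = 0.
Feasibility: ΣzᵢKᵢ = 1.587, Σzᵢ/Kᵢ = 1.505 — both > 1, two phases present.
Iterate (Newton) starting at β = 0.5:
  β = 0.500: g = 0.0607, g' = -0.829 → β = 0.573
Converged at β = 0.573.

β = 0.573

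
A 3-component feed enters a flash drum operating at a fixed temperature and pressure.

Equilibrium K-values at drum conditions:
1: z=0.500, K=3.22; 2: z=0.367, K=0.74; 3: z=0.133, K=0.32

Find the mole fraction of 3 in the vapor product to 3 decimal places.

Let β = V/F and solve Σ zᵢ(Kᵢ−1)/(1+β(Kᵢ−1)) = 0.
Feasibility: ΣzᵢKᵢ = 1.924, Σzᵢ/Kᵢ = 1.067 — both > 1, two phases present.
Newton iteration, β⁰ = 0.5:
  β = 0.500: g = 0.2794, g' = -0.727 → β = 0.884
  β = 0.884: g = 0.0240, g' = -0.709 → β = 0.918
  β = 0.918: g = -0.0006, g' = -0.745 → β = 0.917
Converged at β = 0.917.
Compositions from xᵢ = zᵢ/(1+β(Kᵢ−1)), yᵢ = Kᵢxᵢ:
  1: x = 0.165, y = 0.530
  2: x = 0.482, y = 0.357
  3: x = 0.353, y = 0.113

y_3 = 0.113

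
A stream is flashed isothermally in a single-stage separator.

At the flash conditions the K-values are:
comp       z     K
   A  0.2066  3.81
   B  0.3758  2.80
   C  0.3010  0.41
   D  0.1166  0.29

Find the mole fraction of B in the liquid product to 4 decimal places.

Let ψ = V/F and solve Σ zᵢ(Kᵢ−1)/(1+ψ(Kᵢ−1)) = 0.
Check two-phase: ΣzᵢKᵢ = 1.9966 > 1 and Σzᵢ/Kᵢ = 1.3247 > 1, so g(0) = 0.9966 > 0 and g(1) = -0.3247 < 0.
Iterate (Newton) starting at ψ = 0.5:
  ψ = 0.5000: g = 0.21716, g' = -0.9714 → ψ = 0.7236
  ψ = 0.7236: g = 0.00508, g' = -0.9746 → ψ = 0.7288
Converged at ψ = 0.7288.
Compositions from xᵢ = zᵢ/(1+ψ(Kᵢ−1)), yᵢ = Kᵢxᵢ:
  A: x = 0.0678, y = 0.2583
  B: x = 0.1626, y = 0.4552
  C: x = 0.5280, y = 0.2165
  D: x = 0.2416, y = 0.0701

x_B = 0.1626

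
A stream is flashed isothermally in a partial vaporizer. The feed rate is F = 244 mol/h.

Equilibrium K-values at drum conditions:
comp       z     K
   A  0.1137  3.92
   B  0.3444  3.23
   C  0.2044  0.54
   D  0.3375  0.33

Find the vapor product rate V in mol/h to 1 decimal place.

V = 131.2 mol/h

Rachford–Rice: g(β) = Σ zᵢ(Kᵢ−1)/(1+β(Kᵢ−1)) = 0.
Feasibility: ΣzᵢKᵢ = 1.7799, Σzᵢ/Kᵢ = 1.5369 — both > 1, two phases present.
Newton iteration, β⁰ = 0.44:
  β = 0.4400: g = 0.09442, g' = -0.9947 → β = 0.5349
  β = 0.5349: g = 0.00267, g' = -0.9480 → β = 0.5377
Converged at β = 0.5377.
Then V = β·F = 0.5377·244 = 131.2 mol/h and L = F − V = 112.8 mol/h.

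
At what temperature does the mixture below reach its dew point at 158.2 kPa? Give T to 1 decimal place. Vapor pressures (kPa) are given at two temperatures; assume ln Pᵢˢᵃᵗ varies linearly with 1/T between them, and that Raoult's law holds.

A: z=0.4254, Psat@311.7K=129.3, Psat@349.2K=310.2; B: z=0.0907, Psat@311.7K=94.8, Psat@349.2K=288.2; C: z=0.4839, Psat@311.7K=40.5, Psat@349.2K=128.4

T = 343.6 K

Dew-point temperature: Σzᵢ·P/Pᵢˢᵃᵗ(T) = 1. Interpolate ln Pᵢˢᵃᵗ = aᵢ + bᵢ/T.
  T = 311.7 K: ΣzᵢP/Pᵢˢᵃᵗ = 2.5620
  T = 349.2 K: ΣzᵢP/Pᵢˢᵃᵗ = 0.8629
  T = 330.4 K: ΣzᵢP/Pᵢˢᵃᵗ = 1.4414
  T = 339.8 K: ΣzᵢP/Pᵢˢᵃᵗ = 1.1070
  T = 344.5 K: ΣzᵢP/Pᵢˢᵃᵗ = 0.9756
  T = 342.1 K: ΣzᵢP/Pᵢˢᵃᵗ = 1.0401
Interpolating between 342.1 K and 344.5 K gives T ≈ 343.6 K.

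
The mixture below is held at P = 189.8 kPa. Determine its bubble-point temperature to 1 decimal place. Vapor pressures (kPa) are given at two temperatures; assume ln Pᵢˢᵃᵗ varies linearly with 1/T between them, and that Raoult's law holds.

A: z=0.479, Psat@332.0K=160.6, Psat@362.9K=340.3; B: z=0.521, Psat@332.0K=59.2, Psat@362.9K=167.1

T = 352.2 K

Bubble-point temperature: ΣzᵢPᵢˢᵃᵗ(T) = P. Interpolate ln Pᵢˢᵃᵗ = aᵢ + bᵢ/T.
  T = 332.0 K: ΣzᵢPᵢˢᵃᵗ = 107.77 kPa
  T = 362.9 K: ΣzᵢPᵢˢᵃᵗ = 250.06 kPa
  T = 347.4 K: ΣzᵢPᵢˢᵃᵗ = 166.67 kPa
  T = 355.1 K: ΣzᵢPᵢˢᵃᵗ = 204.68 kPa
  T = 351.2 K: ΣzᵢPᵢˢᵃᵗ = 184.63 kPa
  T = 353.1 K: ΣzᵢPᵢˢᵃᵗ = 194.19 kPa
Interpolating between 351.2 K and 353.1 K gives T ≈ 352.2 K.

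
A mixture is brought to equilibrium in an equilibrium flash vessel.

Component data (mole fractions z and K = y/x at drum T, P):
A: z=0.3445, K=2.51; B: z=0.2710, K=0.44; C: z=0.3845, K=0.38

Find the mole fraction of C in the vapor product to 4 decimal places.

y_C = 0.1605

Let β = V/F and solve Σ zᵢ(Kᵢ−1)/(1+β(Kᵢ−1)) = 0.
Feasibility: ΣzᵢKᵢ = 1.1300, Σzᵢ/Kᵢ = 1.7650 — both > 1, two phases present.
Newton–Raphson from β = 0.5:
  β = 0.5000: g = -0.25986, g' = -0.7294 → β = 0.1437
  β = 0.1437: g = 0.00067, g' = -0.8090 → β = 0.1446
Converged at β = 0.1446.
Compositions from xᵢ = zᵢ/(1+β(Kᵢ−1)), yᵢ = Kᵢxᵢ:
  A: x = 0.2828, y = 0.7098
  B: x = 0.2949, y = 0.1297
  C: x = 0.4224, y = 0.1605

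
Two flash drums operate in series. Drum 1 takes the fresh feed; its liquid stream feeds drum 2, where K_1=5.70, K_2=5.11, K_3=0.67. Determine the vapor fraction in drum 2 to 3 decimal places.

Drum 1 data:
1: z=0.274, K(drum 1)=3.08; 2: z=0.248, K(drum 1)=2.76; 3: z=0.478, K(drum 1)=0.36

V/F (drum 2) = 0.587

Drum 1:
Rachford–Rice: g(ψ₁) = Σ zᵢ(Kᵢ−1)/(1+ψ₁(Kᵢ−1)) = 0.
g(0) = ΣzᵢKᵢ − 1 = 0.700 and g(1) = 1 − Σzᵢ/Kᵢ = -0.507, so a root lies in (0, 1).
Newton iteration, ψ₁⁰ = 0.5:
  ψ₁ = 0.500: g = 0.0617, g' = -0.926 → ψ₁ = 0.567
Converged at ψ₁ = 0.567.
Drum-1 compositions:
  1: x = 0.126, y = 0.387
  2: x = 0.124, y = 0.343
  3: x = 0.750, y = 0.270
Drum-2 feed = drum-1 liquid: z₂ = (0.1257, 0.1242, 0.7501).
Drum 2:
Newton iteration, ψ₂⁰ = 0.5:
  ψ₂ = 0.500: g = 0.0470, g' = -0.589 → ψ₂ = 0.580
  ψ₂ = 0.580: g = 0.0034, g' = -0.508 → ψ₂ = 0.586
  ψ₂ = 0.586: g = 0.0000, g' = -0.503 → ψ₂ = 0.587
Converged at ψ₂ = 0.587.
  1: x = 0.033, y = 0.191
  2: x = 0.036, y = 0.186
  3: x = 0.930, y = 0.623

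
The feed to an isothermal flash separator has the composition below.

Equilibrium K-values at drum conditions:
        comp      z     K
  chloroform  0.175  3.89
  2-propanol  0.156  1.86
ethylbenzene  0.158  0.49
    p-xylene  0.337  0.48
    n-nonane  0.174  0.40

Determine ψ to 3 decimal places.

Rachford–Rice: g(ψ) = Σ zᵢ(Kᵢ−1)/(1+ψ(Kᵢ−1)) = 0.
g(0) = ΣzᵢKᵢ − 1 = 0.280 and g(1) = 1 − Σzᵢ/Kᵢ = -0.588, so a root lies in (0, 1).
Newton iteration, ψ⁰ = 0.5:
  ψ = 0.500: g = -0.1934, g' = -0.669 → ψ = 0.211
  ψ = 0.211: g = 0.0211, g' = -0.895 → ψ = 0.235
Converged at ψ = 0.235.

ψ = 0.235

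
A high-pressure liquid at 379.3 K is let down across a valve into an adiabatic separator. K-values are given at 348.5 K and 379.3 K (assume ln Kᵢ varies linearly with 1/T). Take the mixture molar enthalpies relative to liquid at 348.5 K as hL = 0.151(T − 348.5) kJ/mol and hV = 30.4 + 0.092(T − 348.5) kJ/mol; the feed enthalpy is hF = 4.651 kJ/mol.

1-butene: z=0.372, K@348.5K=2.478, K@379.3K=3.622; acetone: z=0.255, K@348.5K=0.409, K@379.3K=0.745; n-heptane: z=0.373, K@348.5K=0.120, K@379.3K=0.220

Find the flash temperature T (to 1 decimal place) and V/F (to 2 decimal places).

T = 354.0 K, V/F = 0.13

Adiabatic flash: solve Rachford–Rice at each trial T, then check hF = ψ·hV(T) + (1−ψ)·hL(T).
  T = 348.5 K: K = (2.478, 0.409, 0.120), RR gives ψ = 0.062, H_out = 1.886 kJ/mol
  T = 379.3 K: K = (3.622, 0.745, 0.220), RR gives ψ = 0.383, H_out = 15.591 kJ/mol
  T = 363.9 K: K = (3.020, 0.559, 0.165), RR gives ψ = 0.232, H_out = 9.164 kJ/mol
  T = 356.2 K: K = (2.741, 0.480, 0.141), RR gives ψ = 0.152, H_out = 5.706 kJ/mol
  T = 352.4 K: K = (2.610, 0.444, 0.130), RR gives ψ = 0.109, H_out = 3.879 kJ/mol
  T = 354.3 K: K = (2.675, 0.462, 0.136), RR gives ψ = 0.131, H_out = 4.805 kJ/mol
Linear interpolation between T = 352.4 (H_out = 3.879) and T = 354.3 (H_out = 4.805) on hF = 4.651 gives T ≈ 354.0 K, at which ψ = 0.13.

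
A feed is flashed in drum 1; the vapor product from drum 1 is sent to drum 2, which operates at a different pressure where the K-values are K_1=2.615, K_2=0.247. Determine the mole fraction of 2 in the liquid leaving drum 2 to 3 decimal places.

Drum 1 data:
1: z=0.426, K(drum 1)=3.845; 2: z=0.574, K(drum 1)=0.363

Drum 1:
Rachford–Rice: g(ψ₁) = Σ zᵢ(Kᵢ−1)/(1+ψ₁(Kᵢ−1)) = 0.
Feasibility: ΣzᵢKᵢ = 1.846, Σzᵢ/Kᵢ = 1.692 — both > 1, two phases present.
Newton–Raphson from ψ₁ = 0.68:
  ψ₁ = 0.680: g = -0.2321, g' = -1.125 → ψ₁ = 0.474
  ψ₁ = 0.474: g = -0.0075, g' = -1.103 → ψ₁ = 0.467
Converged at ψ₁ = 0.467.
Drum-1 compositions:
  1: x = 0.183, y = 0.703
  2: x = 0.817, y = 0.297
Drum-2 feed = drum-1 vapor: z₂ = (0.7034, 0.2966).
Drum 2:
Material balance + equilibrium reduce to Σ zᵢ(Kᵢ−1)/(1+ψ₂(Kᵢ−1)) = 0.
g(0) = ΣzᵢKᵢ − 1 = 0.913 and g(1) = 1 − Σzᵢ/Kᵢ = -0.470, so a root lies in (0, 1).
Iterate (Newton) starting at ψ₂ = 0.68:
  ψ₂ = 0.680: g = 0.0837, g' = -1.123 → ψ₂ = 0.755
  ψ₂ = 0.755: g = -0.0052, g' = -1.275 → ψ₂ = 0.751
  ψ₂ = 0.751: g = -0.0000, g' = -1.264 → ψ₂ = 0.750
Converged at ψ₂ = 0.750.
  1: x = 0.318, y = 0.832
  2: x = 0.682, y = 0.168

x_2 (drum 2) = 0.682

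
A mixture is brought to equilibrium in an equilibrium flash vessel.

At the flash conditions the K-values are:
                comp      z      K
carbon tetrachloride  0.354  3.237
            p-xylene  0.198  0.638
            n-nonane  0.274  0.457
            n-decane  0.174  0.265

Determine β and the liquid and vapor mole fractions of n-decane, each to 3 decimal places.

Let β = V/F and solve Σ zᵢ(Kᵢ−1)/(1+β(Kᵢ−1)) = 0.
Check two-phase: ΣzᵢKᵢ = 1.444 > 1 and Σzᵢ/Kᵢ = 1.676 > 1, so g(0) = 0.444 > 0 and g(1) = -0.676 < 0.
Newton–Raphson from β = 0.5:
  β = 0.500: g = -0.1201, g' = -0.821 → β = 0.354
  β = 0.354: g = 0.0030, g' = -0.882 → β = 0.357
Converged at β = 0.357.
Compositions from xᵢ = zᵢ/(1+β(Kᵢ−1)), yᵢ = Kᵢxᵢ:
  carbon tetrachloride: x = 0.197, y = 0.637
  p-xylene: x = 0.227, y = 0.145
  n-nonane: x = 0.340, y = 0.155
  n-decane: x = 0.236, y = 0.063

β = 0.357, x_n-decane = 0.236, y_n-decane = 0.063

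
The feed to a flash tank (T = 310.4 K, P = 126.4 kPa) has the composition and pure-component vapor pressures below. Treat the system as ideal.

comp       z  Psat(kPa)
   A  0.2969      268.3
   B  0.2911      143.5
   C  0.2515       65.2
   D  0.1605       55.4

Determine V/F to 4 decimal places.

Raoult's law: Kᵢ = Pᵢˢᵃᵗ/P = Pᵢˢᵃᵗ/126.4.
  K_A = 268.3/126.4 = 2.122627, K_B = 143.5/126.4 = 1.135285, K_C = 65.2/126.4 = 0.515823, K_D = 55.4/126.4 = 0.438291
Newton–Raphson from V/F = 0.49:
  V/F = 0.4900: g = -0.03208, g' = -0.3582 → V/F = 0.4004
  V/F = 0.4004: g = -0.00008, g' = -0.3579 → V/F = 0.4002
Converged at V/F = 0.4002.

V/F = 0.4002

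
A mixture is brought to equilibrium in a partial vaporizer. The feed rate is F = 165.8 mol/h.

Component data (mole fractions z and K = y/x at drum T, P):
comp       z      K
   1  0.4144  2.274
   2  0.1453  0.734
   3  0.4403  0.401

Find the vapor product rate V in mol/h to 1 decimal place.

V = 54.9 mol/h

Material balance + equilibrium reduce to Σ zᵢ(Kᵢ−1)/(1+ψ(Kᵢ−1)) = 0.
Check two-phase: ΣzᵢKᵢ = 1.2256 > 1 and Σzᵢ/Kᵢ = 1.4782 > 1, so g(0) = 0.2256 > 0 and g(1) = -0.4782 < 0.
Newton iteration, ψ⁰ = 0.54:
  ψ = 0.5400: g = -0.12220, g' = -0.5952 → ψ = 0.3347
  ψ = 0.3347: g = -0.00219, g' = -0.5901 → ψ = 0.3310
Converged at ψ = 0.3310.
Then V = ψ·F = 0.3310·165.8 = 54.9 mol/h and L = F − V = 110.9 mol/h.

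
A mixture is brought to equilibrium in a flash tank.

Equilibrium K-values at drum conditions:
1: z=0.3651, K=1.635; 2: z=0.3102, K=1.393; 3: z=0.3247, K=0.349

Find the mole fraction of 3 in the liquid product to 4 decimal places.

x_3 = 0.4435

Iterate (Newton) starting at ψ = 0.62:
  ψ = 0.6200: g = -0.09007, g' = -0.4937 → ψ = 0.4376
  ψ = 0.4376: g = -0.01012, g' = -0.3941 → ψ = 0.4119
  ψ = 0.4119: g = -0.00012, g' = -0.3849 → ψ = 0.4116
Converged at ψ = 0.4116.
Compositions from xᵢ = zᵢ/(1+ψ(Kᵢ−1)), yᵢ = Kᵢxᵢ:
  1: x = 0.2895, y = 0.4733
  2: x = 0.2670, y = 0.3719
  3: x = 0.4435, y = 0.1548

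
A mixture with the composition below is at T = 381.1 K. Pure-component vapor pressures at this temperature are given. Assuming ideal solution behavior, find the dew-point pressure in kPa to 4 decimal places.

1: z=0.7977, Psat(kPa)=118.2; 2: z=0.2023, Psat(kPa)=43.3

Pdew = 87.5596 kPa

At the dew point ψ → 1, so Σzᵢ/Kᵢ = 1 with Kᵢ = Pᵢˢᵃᵗ/P ⇒ 1/P = Σzᵢ/Pᵢˢᵃᵗ.
1/P = 0.7977/118.2 + 0.2023/43.3 = 0.0114208 ⇒ P = 87.5596 kPa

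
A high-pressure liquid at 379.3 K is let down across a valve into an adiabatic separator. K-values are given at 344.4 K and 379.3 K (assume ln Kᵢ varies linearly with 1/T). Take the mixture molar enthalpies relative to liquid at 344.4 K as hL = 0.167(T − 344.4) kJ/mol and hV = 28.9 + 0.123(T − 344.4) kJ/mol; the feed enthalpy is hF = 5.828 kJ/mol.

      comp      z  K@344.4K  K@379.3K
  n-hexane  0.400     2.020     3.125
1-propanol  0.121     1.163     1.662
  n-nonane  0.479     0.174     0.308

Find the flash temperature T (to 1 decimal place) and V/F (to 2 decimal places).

T = 351.7 K, V/F = 0.16

Adiabatic flash: solve Rachford–Rice at each trial T, then check hF = ψ·hV(T) + (1−ψ)·hL(T).
  T = 344.4 K: K = (2.020, 1.163, 0.174), RR gives ψ = 0.043, H_out = 1.251 kJ/mol
  T = 379.3 K: K = (3.125, 1.662, 0.308), RR gives ψ = 0.465, H_out = 18.554 kJ/mol
  T = 361.9 K: K = (2.541, 1.403, 0.235), RR gives ψ = 0.289, H_out = 11.039 kJ/mol
  T = 353.1 K: K = (2.270, 1.280, 0.203), RR gives ψ = 0.180, H_out = 6.584 kJ/mol
  T = 348.8 K: K = (2.145, 1.221, 0.188), RR gives ψ = 0.117, H_out = 4.100 kJ/mol
  T = 351.0 K: K = (2.208, 1.251, 0.196), RR gives ψ = 0.150, H_out = 5.402 kJ/mol
  T = 352.1 K: K = (2.241, 1.266, 0.199), RR gives ψ = 0.166, H_out = 6.028 kJ/mol
Linear interpolation between T = 351.0 (H_out = 5.402) and T = 352.1 (H_out = 6.028) on hF = 5.828 gives T ≈ 351.7 K, at which ψ = 0.16.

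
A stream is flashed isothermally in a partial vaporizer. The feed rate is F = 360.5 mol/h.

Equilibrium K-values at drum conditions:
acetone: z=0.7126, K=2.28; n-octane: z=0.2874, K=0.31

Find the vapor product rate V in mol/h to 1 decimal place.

V = 291.4 mol/h

Rachford–Rice: g(β) = Σ zᵢ(Kᵢ−1)/(1+β(Kᵢ−1)) = 0.
Feasibility: ΣzᵢKᵢ = 1.7138, Σzᵢ/Kᵢ = 1.2396 — both > 1, two phases present.
Binary case is linear: z₁(K₁−1)(1+β(K₂−1)) + z₂(K₂−1)(1+β(K₁−1)) = 0
⇒ β = [z₁(K₁−1)+z₂(K₂−1)] / [−(K₁−1)(K₂−1)] = 0.71382/0.88320 = 0.8082
Then V = β·F = 0.8082·360.5 = 291.4 mol/h and L = F − V = 69.1 mol/h.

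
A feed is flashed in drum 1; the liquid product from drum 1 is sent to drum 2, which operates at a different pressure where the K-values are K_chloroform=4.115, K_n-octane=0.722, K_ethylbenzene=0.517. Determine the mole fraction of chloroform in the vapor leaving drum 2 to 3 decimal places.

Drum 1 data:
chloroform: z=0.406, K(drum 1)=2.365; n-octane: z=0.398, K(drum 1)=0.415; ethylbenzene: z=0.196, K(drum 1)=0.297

Drum 1:
Newton iteration, ψ₁⁰ = 0.63:
  ψ₁ = 0.630: g = -0.3181, g' = -0.872 → ψ₁ = 0.265
  ψ₁ = 0.265: g = -0.0382, g' = -0.745 → ψ₁ = 0.214
  ψ₁ = 0.214: g = 0.0005, g' = -0.765 → ψ₁ = 0.215
Converged at ψ₁ = 0.215.
Drum-1 compositions:
  chloroform: x = 0.314, y = 0.743
  n-octane: x = 0.455, y = 0.189
  ethylbenzene: x = 0.231, y = 0.069
Drum-2 feed = drum-1 liquid: z₂ = (0.3140, 0.4552, 0.2308).
Drum 2:
Newton iteration, ψ₂⁰ = 0.5:
  ψ₂ = 0.500: g = 0.0884, g' = -0.607 → ψ₂ = 0.646
  ψ₂ = 0.646: g = 0.0085, g' = -0.502 → ψ₂ = 0.663
Converged at ψ₂ = 0.663.
  chloroform: x = 0.102, y = 0.422
  n-octane: x = 0.558, y = 0.403
  ethylbenzene: x = 0.340, y = 0.176

y_chloroform (drum 2) = 0.422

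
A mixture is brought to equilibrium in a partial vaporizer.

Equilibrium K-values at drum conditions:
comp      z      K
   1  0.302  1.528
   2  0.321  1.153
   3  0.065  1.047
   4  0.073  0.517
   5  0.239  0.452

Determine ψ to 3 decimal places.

ψ = 0.246

Newton–Raphson from ψ = 0.44:
  ψ = 0.440: g = -0.0390, g' = -0.214 → ψ = 0.258
  ψ = 0.258: g = -0.0022, g' = -0.192 → ψ = 0.246
Converged at ψ = 0.246.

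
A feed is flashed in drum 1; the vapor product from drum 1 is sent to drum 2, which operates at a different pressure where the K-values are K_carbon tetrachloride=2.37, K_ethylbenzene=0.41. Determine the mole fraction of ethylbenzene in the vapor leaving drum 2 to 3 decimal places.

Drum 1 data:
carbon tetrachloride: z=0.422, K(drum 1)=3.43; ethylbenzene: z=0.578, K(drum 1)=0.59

Drum 1:
Rachford–Rice: g(ψ₁) = Σ zᵢ(Kᵢ−1)/(1+ψ₁(Kᵢ−1)) = 0.
g(0) = ΣzᵢKᵢ − 1 = 0.788 and g(1) = 1 − Σzᵢ/Kᵢ = -0.103, so a root lies in (0, 1).
Binary case is linear: z₁(K₁−1)(1+ψ₁(K₂−1)) + z₂(K₂−1)(1+ψ₁(K₁−1)) = 0
⇒ ψ₁ = [z₁(K₁−1)+z₂(K₂−1)] / [−(K₁−1)(K₂−1)] = 0.7885/0.9963 = 0.791
Drum-1 compositions:
  carbon tetrachloride: x = 0.144, y = 0.495
  ethylbenzene: x = 0.856, y = 0.505
Drum-2 feed = drum-1 vapor: z₂ = (0.4952, 0.5048).
Drum 2:
Let ψ₂ = V/F and solve Σ zᵢ(Kᵢ−1)/(1+ψ₂(Kᵢ−1)) = 0.
Feasibility: ΣzᵢKᵢ = 1.381, Σzᵢ/Kᵢ = 1.440 — both > 1, two phases present.
Iterate (Newton) starting at ψ₂ = 0.5:
  ψ₂ = 0.500: g = -0.0199, g' = -0.681 → ψ₂ = 0.471
Converged at ψ₂ = 0.471.
  carbon tetrachloride: x = 0.301, y = 0.713
  ethylbenzene: x = 0.699, y = 0.287

y_ethylbenzene (drum 2) = 0.287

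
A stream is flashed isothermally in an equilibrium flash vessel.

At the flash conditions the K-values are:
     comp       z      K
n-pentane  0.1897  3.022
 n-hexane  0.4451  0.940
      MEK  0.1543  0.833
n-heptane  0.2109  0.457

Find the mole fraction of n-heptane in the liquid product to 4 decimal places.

x_n-heptane = 0.2755

Let β = V/F and solve Σ zᵢ(Kᵢ−1)/(1+β(Kᵢ−1)) = 0.
g(0) = ΣzᵢKᵢ − 1 = 0.2166 and g(1) = 1 − Σzᵢ/Kᵢ = -0.1830, so a root lies in (0, 1).
Newton iteration, β⁰ = 0.5:
  β = 0.5000: g = -0.02211, g' = -0.3158 → β = 0.4300
  β = 0.4300: g = 0.00060, g' = -0.3344 → β = 0.4318
Converged at β = 0.4318.
Compositions from xᵢ = zᵢ/(1+β(Kᵢ−1)), yᵢ = Kᵢxᵢ:
  n-pentane: x = 0.1013, y = 0.3061
  n-hexane: x = 0.4569, y = 0.4295
  MEK: x = 0.1663, y = 0.1385
  n-heptane: x = 0.2755, y = 0.1259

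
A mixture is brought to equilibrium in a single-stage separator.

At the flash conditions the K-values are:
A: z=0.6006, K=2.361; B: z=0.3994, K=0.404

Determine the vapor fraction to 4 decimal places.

Material balance + equilibrium reduce to Σ zᵢ(Kᵢ−1)/(1+ψ(Kᵢ−1)) = 0.
g(0) = ΣzᵢKᵢ − 1 = 0.5794 and g(1) = 1 − Σzᵢ/Kᵢ = -0.2430, so a root lies in (0, 1).
Newton–Raphson from ψ = 0.5:
  ψ = 0.5000: g = 0.14732, g' = -0.6818 → ψ = 0.7161
  ψ = 0.7161: g = -0.00130, g' = -0.7171 → ψ = 0.7143
Converged at ψ = 0.7143.

ψ = 0.7143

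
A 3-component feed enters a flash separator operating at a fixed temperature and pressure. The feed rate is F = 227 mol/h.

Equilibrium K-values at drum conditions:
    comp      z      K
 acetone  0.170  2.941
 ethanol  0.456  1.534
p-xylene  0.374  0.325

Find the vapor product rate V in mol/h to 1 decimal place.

Rachford–Rice: g(ψ) = Σ zᵢ(Kᵢ−1)/(1+ψ(Kᵢ−1)) = 0.
g(0) = ΣzᵢKᵢ − 1 = 0.321 and g(1) = 1 − Σzᵢ/Kᵢ = -0.506, so a root lies in (0, 1).
Iterate (Newton) starting at ψ = 0.5:
  ψ = 0.500: g = -0.0214, g' = -0.634 → ψ = 0.466
Converged at ψ = 0.466.
Then V = ψ·F = 0.4659·227 = 105.8 mol/h and L = F − V = 121.2 mol/h.

V = 105.8 mol/h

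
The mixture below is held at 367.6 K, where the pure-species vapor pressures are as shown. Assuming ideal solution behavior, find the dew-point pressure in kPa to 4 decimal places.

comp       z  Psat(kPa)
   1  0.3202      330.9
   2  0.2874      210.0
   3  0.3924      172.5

At the dew point ψ → 1, so Σzᵢ/Kᵢ = 1 with Kᵢ = Pᵢˢᵃᵗ/P ⇒ 1/P = Σzᵢ/Pᵢˢᵃᵗ.
1/P = 0.3202/330.9 + 0.2874/210.0 + 0.3924/172.5 = 0.0046110 ⇒ P = 216.8718 kPa

Pdew = 216.8718 kPa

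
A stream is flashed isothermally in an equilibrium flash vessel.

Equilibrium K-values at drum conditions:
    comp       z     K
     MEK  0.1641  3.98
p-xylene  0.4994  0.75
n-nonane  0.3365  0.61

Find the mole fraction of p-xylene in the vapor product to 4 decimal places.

Rachford–Rice: g(ψ) = Σ zᵢ(Kᵢ−1)/(1+ψ(Kᵢ−1)) = 0.
g(0) = ΣzᵢKᵢ − 1 = 0.2329 and g(1) = 1 − Σzᵢ/Kᵢ = -0.2587, so a root lies in (0, 1).
Iterate (Newton) starting at ψ = 0.37:
  ψ = 0.3700: g = -0.05836, g' = -0.4374 → ψ = 0.2366
  ψ = 0.2366: g = 0.00954, g' = -0.5987 → ψ = 0.2525
  ψ = 0.2525: g = 0.00021, g' = -0.5730 → ψ = 0.2529
Converged at ψ = 0.2529.
Compositions from xᵢ = zᵢ/(1+ψ(Kᵢ−1)), yᵢ = Kᵢxᵢ:
  MEK: x = 0.0936, y = 0.3724
  p-xylene: x = 0.5331, y = 0.3998
  n-nonane: x = 0.3733, y = 0.2277

y_p-xylene = 0.3998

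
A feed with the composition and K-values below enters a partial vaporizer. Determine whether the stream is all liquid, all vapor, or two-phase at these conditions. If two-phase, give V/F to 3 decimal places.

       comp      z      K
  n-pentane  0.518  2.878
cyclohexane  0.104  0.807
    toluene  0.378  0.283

two-phase, V/F = 0.559

ΣzᵢKᵢ = 1.682; Σzᵢ/Kᵢ = 1.645.
Both exceed 1, so a two-phase solution exists.
Rachford–Rice: g(ψ) = Σ zᵢ(Kᵢ−1)/(1+ψ(Kᵢ−1)) = 0.
Iterate (Newton) starting at ψ = 0.5:
  ψ = 0.500: g = 0.0570, g' = -0.963 → ψ = 0.559
Converged at ψ = 0.559.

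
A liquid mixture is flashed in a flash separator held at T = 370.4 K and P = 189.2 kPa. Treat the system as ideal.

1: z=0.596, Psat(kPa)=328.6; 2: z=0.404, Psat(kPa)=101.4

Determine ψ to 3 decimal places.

ψ = 0.736

Raoult's law: Kᵢ = Pᵢˢᵃᵗ/P = Pᵢˢᵃᵗ/189.2.
  K_1 = 328.6/189.2 = 1.73679, K_2 = 101.4/189.2 = 0.53594
Binary case is linear: z₁(K₁−1)(1+ψ(K₂−1)) + z₂(K₂−1)(1+ψ(K₁−1)) = 0
⇒ ψ = [z₁(K₁−1)+z₂(K₂−1)] / [−(K₁−1)(K₂−1)] = 0.2516/0.3419 = 0.736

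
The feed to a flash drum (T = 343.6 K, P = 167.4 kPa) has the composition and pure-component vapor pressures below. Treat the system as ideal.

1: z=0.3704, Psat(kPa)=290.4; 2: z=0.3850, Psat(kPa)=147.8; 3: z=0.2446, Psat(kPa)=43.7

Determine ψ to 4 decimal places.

ψ = 0.1380

Raoult's law: Kᵢ = Pᵢˢᵃᵗ/P = Pᵢˢᵃᵗ/167.4.
  K_1 = 290.4/167.4 = 1.734767, K_2 = 147.8/167.4 = 0.882915, K_3 = 43.7/167.4 = 0.261051
Let ψ = V/F and solve Σ zᵢ(Kᵢ−1)/(1+ψ(Kᵢ−1)) = 0.
Feasibility: ΣzᵢKᵢ = 1.0463, Σzᵢ/Kᵢ = 1.5866 — both > 1, two phases present.
Newton iteration, ψ⁰ = 0.68:
  ψ = 0.6800: g = -0.23079, g' = -0.6348 → ψ = 0.3164
  ψ = 0.3164: g = -0.06189, g' = -0.3649 → ψ = 0.1468
  ψ = 0.1468: g = -0.00293, g' = -0.3364 → ψ = 0.1380
Converged at ψ = 0.1380.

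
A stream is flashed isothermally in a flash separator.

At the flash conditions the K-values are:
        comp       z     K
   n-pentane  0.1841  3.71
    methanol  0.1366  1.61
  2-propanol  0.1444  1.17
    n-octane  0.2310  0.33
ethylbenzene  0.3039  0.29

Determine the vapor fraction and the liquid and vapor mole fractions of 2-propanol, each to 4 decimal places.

ψ = 0.1911, x_2-propanol = 0.1399, y_2-propanol = 0.1636

Rachford–Rice: g(ψ) = Σ zᵢ(Kᵢ−1)/(1+ψ(Kᵢ−1)) = 0.
Check two-phase: ΣzᵢKᵢ = 1.2362 > 1 and Σzᵢ/Kᵢ = 2.0058 > 1, so g(0) = 0.2362 > 0 and g(1) = -1.0058 < 0.
Newton iteration, ψ⁰ = 0.5:
  ψ = 0.5000: g = -0.26893, g' = -0.8799 → ψ = 0.1944
  ψ = 0.1944: g = -0.00321, g' = -0.9678 → ψ = 0.1910
Converged at ψ = 0.1911.
Compositions from xᵢ = zᵢ/(1+ψ(Kᵢ−1)), yᵢ = Kᵢxᵢ:
  n-pentane: x = 0.1213, y = 0.4500
  methanol: x = 0.1223, y = 0.1970
  2-propanol: x = 0.1399, y = 0.1636
  n-octane: x = 0.2649, y = 0.0874
  ethylbenzene: x = 0.3516, y = 0.1020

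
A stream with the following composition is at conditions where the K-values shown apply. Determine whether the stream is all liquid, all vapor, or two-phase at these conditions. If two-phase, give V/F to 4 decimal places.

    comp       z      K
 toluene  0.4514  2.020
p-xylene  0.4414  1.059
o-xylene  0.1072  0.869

all vapor

ΣzᵢKᵢ = 1.4724; Σzᵢ/Kᵢ = 0.7636.
Since Σzᵢ/Kᵢ < 1 the mixture is above its dew point — single vapor phase.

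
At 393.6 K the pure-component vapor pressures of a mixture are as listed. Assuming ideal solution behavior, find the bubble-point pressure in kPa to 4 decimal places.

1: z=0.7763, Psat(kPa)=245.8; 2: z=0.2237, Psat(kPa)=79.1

Pbub = 208.5092 kPa

At the bubble point ψ → 0, so ΣzᵢKᵢ = 1 with Kᵢ = Pᵢˢᵃᵗ/P ⇒ P = ΣzᵢPᵢˢᵃᵗ.
P = 0.7763·245.8 + 0.2237·79.1 = 208.5092 kPa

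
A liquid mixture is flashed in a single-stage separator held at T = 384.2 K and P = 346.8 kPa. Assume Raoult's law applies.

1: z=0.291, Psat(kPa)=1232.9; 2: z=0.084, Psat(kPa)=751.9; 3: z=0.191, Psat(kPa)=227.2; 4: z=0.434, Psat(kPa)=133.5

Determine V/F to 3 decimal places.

Raoult's law: Kᵢ = Pᵢˢᵃᵗ/P = Pᵢˢᵃᵗ/346.8.
  K_1 = 1232.9/346.8 = 3.55507, K_2 = 751.9/346.8 = 2.16811, K_3 = 227.2/346.8 = 0.65513, K_4 = 133.5/346.8 = 0.38495
Newton–Raphson from V/F = 0.36:
  V/F = 0.360: g = 0.0383, g' = -0.873 → V/F = 0.404
  V/F = 0.404: g = 0.0009, g' = -0.834 → V/F = 0.405
Converged at V/F = 0.405.

V/F = 0.405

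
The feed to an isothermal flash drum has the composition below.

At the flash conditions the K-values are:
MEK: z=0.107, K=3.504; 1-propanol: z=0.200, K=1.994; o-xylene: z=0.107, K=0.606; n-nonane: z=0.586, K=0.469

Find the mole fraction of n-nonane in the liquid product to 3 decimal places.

Rachford–Rice: g(V/F) = Σ zᵢ(Kᵢ−1)/(1+V/F(Kᵢ−1)) = 0.
Feasibility: ΣzᵢKᵢ = 1.113, Σzᵢ/Kᵢ = 1.557 — both > 1, two phases present.
Iterate (Newton) starting at V/F = 0.5:
  V/F = 0.500: g = -0.2244, g' = -0.552 → V/F = 0.094
  V/F = 0.094: g = 0.0275, g' = -0.806 → V/F = 0.128
  V/F = 0.128: g = 0.0010, g' = -0.749 → V/F = 0.129
Converged at V/F = 0.129.
Compositions from xᵢ = zᵢ/(1+V/F(Kᵢ−1)), yᵢ = Kᵢxᵢ:
  MEK: x = 0.081, y = 0.283
  1-propanol: x = 0.177, y = 0.353
  o-xylene: x = 0.113, y = 0.068
  n-nonane: x = 0.629, y = 0.295

x_n-nonane = 0.629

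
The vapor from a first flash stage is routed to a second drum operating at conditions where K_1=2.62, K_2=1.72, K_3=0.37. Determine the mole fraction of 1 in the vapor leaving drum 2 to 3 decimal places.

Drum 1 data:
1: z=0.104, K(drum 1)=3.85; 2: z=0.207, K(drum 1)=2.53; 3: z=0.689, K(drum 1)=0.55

y_1 (drum 2) = 0.317

Drum 1:
Let ψ₁ = V/F and solve Σ zᵢ(Kᵢ−1)/(1+ψ₁(Kᵢ−1)) = 0.
Check two-phase: ΣzᵢKᵢ = 1.303 > 1 and Σzᵢ/Kᵢ = 1.362 > 1, so g(0) = 0.303 > 0 and g(1) = -0.362 < 0.
Newton iteration, ψ₁⁰ = 0.5:
  ψ₁ = 0.500: g = -0.0984, g' = -0.531 → ψ₁ = 0.315
  ψ₁ = 0.315: g = 0.0087, g' = -0.645 → ψ₁ = 0.328
  ψ₁ = 0.328: g = 0.0001, g' = -0.632 → ψ₁ = 0.329
Converged at ψ₁ = 0.329.
Drum-1 compositions:
  1: x = 0.054, y = 0.207
  2: x = 0.138, y = 0.349
  3: x = 0.809, y = 0.445
Drum-2 feed = drum-1 vapor: z₂ = (0.2068, 0.3485, 0.4447).
Drum 2:
Let ψ₂ = V/F and solve Σ zᵢ(Kᵢ−1)/(1+ψ₂(Kᵢ−1)) = 0.
Feasibility: ΣzᵢKᵢ = 1.306, Σzᵢ/Kᵢ = 1.483 — both > 1, two phases present.
Iterate (Newton) starting at ψ₂ = 0.5:
  ψ₂ = 0.500: g = -0.0394, g' = -0.639 → ψ₂ = 0.438
Converged at ψ₂ = 0.438.
  1: x = 0.121, y = 0.317
  2: x = 0.265, y = 0.456
  3: x = 0.614, y = 0.227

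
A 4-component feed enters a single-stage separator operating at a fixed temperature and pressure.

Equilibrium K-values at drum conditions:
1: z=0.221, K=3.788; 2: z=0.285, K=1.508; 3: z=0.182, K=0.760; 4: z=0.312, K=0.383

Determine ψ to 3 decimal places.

Material balance + equilibrium reduce to Σ zᵢ(Kᵢ−1)/(1+ψ(Kᵢ−1)) = 0.
Check two-phase: ΣzᵢKᵢ = 1.525 > 1 and Σzᵢ/Kᵢ = 1.301 > 1, so g(0) = 0.525 > 0 and g(1) = -0.301 < 0.
Newton–Raphson from ψ = 0.5:
  ψ = 0.500: g = 0.0448, g' = -0.608 → ψ = 0.574
  ψ = 0.574: g = 0.0005, g' = -0.597 → ψ = 0.575
Converged at ψ = 0.575.

ψ = 0.575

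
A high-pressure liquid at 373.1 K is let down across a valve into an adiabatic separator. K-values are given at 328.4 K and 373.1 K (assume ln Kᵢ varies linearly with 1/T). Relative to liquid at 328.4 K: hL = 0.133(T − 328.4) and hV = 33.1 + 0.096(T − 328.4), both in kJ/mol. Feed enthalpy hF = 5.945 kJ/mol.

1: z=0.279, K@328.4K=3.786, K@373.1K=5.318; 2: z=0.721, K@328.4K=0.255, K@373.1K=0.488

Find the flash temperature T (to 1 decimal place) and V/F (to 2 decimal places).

Adiabatic flash: solve Rachford–Rice at each trial T, then check hF = ψ·hV(T) + (1−ψ)·hL(T).
  T = 328.4 K: K = (3.786, 0.255), RR gives ψ = 0.116, H_out = 3.830 kJ/mol
  T = 373.1 K: K = (5.318, 0.488), RR gives ψ = 0.378, H_out = 17.830 kJ/mol
  T = 350.8 K: K = (4.538, 0.360), RR gives ψ = 0.232, H_out = 10.479 kJ/mol
  T = 339.6 K: K = (4.157, 0.305), RR gives ψ = 0.173, H_out = 7.144 kJ/mol
  T = 334.0 K: K = (3.970, 0.279), RR gives ψ = 0.144, H_out = 5.493 kJ/mol
  T = 336.8 K: K = (4.063, 0.292), RR gives ψ = 0.159, H_out = 6.319 kJ/mol
  T = 335.4 K: K = (4.017, 0.286), RR gives ψ = 0.152, H_out = 5.907 kJ/mol
Linear interpolation between T = 335.4 (H_out = 5.907) and T = 336.8 (H_out = 6.319) on hF = 5.945 gives T ≈ 335.5 K, at which ψ = 0.15.

T = 335.5 K, V/F = 0.15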